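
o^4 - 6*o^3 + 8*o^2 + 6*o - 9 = (o - 3)^2*(o - 1)*(o + 1)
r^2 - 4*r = r*(r - 4)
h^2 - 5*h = h*(h - 5)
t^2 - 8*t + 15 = (t - 5)*(t - 3)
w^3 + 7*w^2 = w^2*(w + 7)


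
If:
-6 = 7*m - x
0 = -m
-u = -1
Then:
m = 0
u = 1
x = 6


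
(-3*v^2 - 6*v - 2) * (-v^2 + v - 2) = 3*v^4 + 3*v^3 + 2*v^2 + 10*v + 4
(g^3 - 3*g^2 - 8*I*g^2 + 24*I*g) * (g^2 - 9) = g^5 - 3*g^4 - 8*I*g^4 - 9*g^3 + 24*I*g^3 + 27*g^2 + 72*I*g^2 - 216*I*g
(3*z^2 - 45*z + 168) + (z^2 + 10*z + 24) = 4*z^2 - 35*z + 192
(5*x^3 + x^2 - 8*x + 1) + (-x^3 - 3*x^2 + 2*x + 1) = 4*x^3 - 2*x^2 - 6*x + 2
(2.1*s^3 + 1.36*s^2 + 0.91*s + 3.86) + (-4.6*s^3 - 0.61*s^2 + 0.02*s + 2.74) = -2.5*s^3 + 0.75*s^2 + 0.93*s + 6.6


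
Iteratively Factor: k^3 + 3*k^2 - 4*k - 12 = (k + 3)*(k^2 - 4) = (k + 2)*(k + 3)*(k - 2)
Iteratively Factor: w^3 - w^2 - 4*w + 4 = (w + 2)*(w^2 - 3*w + 2) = (w - 2)*(w + 2)*(w - 1)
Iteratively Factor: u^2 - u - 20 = (u + 4)*(u - 5)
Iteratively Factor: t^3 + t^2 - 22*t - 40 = (t + 2)*(t^2 - t - 20) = (t - 5)*(t + 2)*(t + 4)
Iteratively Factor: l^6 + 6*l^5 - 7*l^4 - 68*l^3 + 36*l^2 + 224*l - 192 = (l + 3)*(l^5 + 3*l^4 - 16*l^3 - 20*l^2 + 96*l - 64) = (l + 3)*(l + 4)*(l^4 - l^3 - 12*l^2 + 28*l - 16) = (l - 2)*(l + 3)*(l + 4)*(l^3 + l^2 - 10*l + 8) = (l - 2)^2*(l + 3)*(l + 4)*(l^2 + 3*l - 4) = (l - 2)^2*(l - 1)*(l + 3)*(l + 4)*(l + 4)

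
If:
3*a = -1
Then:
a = -1/3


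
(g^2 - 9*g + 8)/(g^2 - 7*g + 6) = (g - 8)/(g - 6)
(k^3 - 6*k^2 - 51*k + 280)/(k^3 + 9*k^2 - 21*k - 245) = (k - 8)/(k + 7)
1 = 1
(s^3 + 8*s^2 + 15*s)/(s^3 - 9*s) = (s + 5)/(s - 3)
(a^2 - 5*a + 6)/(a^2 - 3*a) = (a - 2)/a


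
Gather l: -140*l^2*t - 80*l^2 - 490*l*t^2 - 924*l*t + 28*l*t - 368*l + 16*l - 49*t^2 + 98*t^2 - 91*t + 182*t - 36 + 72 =l^2*(-140*t - 80) + l*(-490*t^2 - 896*t - 352) + 49*t^2 + 91*t + 36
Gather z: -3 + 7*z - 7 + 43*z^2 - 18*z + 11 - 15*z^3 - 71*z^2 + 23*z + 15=-15*z^3 - 28*z^2 + 12*z + 16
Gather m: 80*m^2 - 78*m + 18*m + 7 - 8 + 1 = 80*m^2 - 60*m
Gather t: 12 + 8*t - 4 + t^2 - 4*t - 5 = t^2 + 4*t + 3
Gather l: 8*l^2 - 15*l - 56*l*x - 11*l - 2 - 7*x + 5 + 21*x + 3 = 8*l^2 + l*(-56*x - 26) + 14*x + 6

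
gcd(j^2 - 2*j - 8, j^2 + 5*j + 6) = j + 2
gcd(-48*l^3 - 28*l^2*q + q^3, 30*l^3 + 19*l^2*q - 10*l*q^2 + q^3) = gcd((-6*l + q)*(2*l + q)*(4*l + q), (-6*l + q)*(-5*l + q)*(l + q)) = -6*l + q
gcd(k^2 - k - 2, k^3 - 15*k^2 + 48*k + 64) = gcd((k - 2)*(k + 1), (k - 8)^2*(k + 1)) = k + 1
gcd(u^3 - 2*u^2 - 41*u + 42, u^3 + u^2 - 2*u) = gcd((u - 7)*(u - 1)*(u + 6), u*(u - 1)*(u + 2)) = u - 1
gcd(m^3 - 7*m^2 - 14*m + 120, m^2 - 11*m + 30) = m^2 - 11*m + 30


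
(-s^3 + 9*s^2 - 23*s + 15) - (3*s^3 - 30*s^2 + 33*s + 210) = -4*s^3 + 39*s^2 - 56*s - 195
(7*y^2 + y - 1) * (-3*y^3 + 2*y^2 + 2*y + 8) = -21*y^5 + 11*y^4 + 19*y^3 + 56*y^2 + 6*y - 8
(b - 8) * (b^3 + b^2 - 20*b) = b^4 - 7*b^3 - 28*b^2 + 160*b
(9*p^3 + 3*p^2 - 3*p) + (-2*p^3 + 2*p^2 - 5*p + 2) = 7*p^3 + 5*p^2 - 8*p + 2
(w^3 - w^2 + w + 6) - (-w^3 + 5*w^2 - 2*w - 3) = 2*w^3 - 6*w^2 + 3*w + 9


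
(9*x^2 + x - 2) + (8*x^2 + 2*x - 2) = 17*x^2 + 3*x - 4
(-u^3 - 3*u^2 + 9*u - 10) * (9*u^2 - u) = -9*u^5 - 26*u^4 + 84*u^3 - 99*u^2 + 10*u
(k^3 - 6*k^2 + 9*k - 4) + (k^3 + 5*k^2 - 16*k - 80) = 2*k^3 - k^2 - 7*k - 84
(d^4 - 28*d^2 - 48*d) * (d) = d^5 - 28*d^3 - 48*d^2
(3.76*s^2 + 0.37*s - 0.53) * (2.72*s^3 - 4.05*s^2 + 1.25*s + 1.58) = 10.2272*s^5 - 14.2216*s^4 + 1.7599*s^3 + 8.5498*s^2 - 0.0779000000000001*s - 0.8374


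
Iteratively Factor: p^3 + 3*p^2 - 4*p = (p + 4)*(p^2 - p) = (p - 1)*(p + 4)*(p)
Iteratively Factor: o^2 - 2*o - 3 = (o + 1)*(o - 3)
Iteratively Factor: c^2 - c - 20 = (c - 5)*(c + 4)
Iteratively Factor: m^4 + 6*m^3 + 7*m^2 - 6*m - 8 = (m + 1)*(m^3 + 5*m^2 + 2*m - 8) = (m - 1)*(m + 1)*(m^2 + 6*m + 8) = (m - 1)*(m + 1)*(m + 4)*(m + 2)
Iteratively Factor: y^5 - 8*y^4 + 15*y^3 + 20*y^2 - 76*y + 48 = (y - 3)*(y^4 - 5*y^3 + 20*y - 16) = (y - 3)*(y - 1)*(y^3 - 4*y^2 - 4*y + 16) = (y - 3)*(y - 2)*(y - 1)*(y^2 - 2*y - 8) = (y - 4)*(y - 3)*(y - 2)*(y - 1)*(y + 2)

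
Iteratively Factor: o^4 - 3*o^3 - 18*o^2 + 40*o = (o)*(o^3 - 3*o^2 - 18*o + 40) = o*(o - 5)*(o^2 + 2*o - 8) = o*(o - 5)*(o + 4)*(o - 2)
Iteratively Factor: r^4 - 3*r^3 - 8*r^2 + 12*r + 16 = (r - 4)*(r^3 + r^2 - 4*r - 4) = (r - 4)*(r + 2)*(r^2 - r - 2) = (r - 4)*(r - 2)*(r + 2)*(r + 1)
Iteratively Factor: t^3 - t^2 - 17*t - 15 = (t + 1)*(t^2 - 2*t - 15) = (t + 1)*(t + 3)*(t - 5)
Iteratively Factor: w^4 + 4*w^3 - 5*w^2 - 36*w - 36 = (w + 2)*(w^3 + 2*w^2 - 9*w - 18) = (w + 2)^2*(w^2 - 9) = (w - 3)*(w + 2)^2*(w + 3)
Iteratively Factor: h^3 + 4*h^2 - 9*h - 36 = (h + 3)*(h^2 + h - 12) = (h - 3)*(h + 3)*(h + 4)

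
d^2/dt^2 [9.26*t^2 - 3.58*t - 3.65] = 18.5200000000000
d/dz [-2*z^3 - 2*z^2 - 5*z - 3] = -6*z^2 - 4*z - 5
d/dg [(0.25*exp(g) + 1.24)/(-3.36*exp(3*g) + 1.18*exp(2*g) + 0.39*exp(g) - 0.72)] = (1.68*exp(3*g) + 12.2042*exp(2*g) - 2.9264*exp(g) - 0.6636)*exp(g)/(11.2896*exp(6*g) - 7.9296*exp(5*g) - 1.2284*exp(4*g) + 5.7588*exp(3*g) - 1.5471*exp(2*g) - 0.5616*exp(g) + 0.5184)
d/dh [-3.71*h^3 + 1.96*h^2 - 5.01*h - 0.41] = -11.13*h^2 + 3.92*h - 5.01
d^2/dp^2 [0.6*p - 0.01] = 0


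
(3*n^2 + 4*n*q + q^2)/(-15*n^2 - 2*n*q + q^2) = (n + q)/(-5*n + q)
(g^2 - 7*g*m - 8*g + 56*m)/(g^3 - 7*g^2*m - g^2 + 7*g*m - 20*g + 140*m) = (g - 8)/(g^2 - g - 20)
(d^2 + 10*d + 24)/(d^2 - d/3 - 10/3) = 3*(d^2 + 10*d + 24)/(3*d^2 - d - 10)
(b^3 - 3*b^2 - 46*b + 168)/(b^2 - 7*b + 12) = (b^2 + b - 42)/(b - 3)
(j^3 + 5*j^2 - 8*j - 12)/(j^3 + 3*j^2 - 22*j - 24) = (j - 2)/(j - 4)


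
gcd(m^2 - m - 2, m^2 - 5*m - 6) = m + 1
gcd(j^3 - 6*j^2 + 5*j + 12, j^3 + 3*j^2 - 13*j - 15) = j^2 - 2*j - 3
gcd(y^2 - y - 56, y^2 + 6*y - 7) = y + 7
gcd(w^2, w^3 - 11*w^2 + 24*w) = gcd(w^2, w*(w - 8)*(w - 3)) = w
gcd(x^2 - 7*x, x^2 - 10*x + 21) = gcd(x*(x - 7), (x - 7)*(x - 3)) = x - 7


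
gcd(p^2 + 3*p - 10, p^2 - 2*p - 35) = p + 5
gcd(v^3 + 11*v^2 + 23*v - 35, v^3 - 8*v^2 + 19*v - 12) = v - 1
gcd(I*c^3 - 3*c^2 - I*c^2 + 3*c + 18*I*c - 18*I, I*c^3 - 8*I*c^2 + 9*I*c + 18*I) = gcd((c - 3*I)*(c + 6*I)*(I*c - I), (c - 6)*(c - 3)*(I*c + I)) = 1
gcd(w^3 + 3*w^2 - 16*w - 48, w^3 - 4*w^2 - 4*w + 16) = w - 4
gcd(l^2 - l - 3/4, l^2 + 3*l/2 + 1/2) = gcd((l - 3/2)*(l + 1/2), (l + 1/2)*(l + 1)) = l + 1/2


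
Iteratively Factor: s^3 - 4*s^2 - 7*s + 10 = (s - 5)*(s^2 + s - 2) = (s - 5)*(s - 1)*(s + 2)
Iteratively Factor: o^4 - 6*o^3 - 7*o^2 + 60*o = (o - 5)*(o^3 - o^2 - 12*o) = (o - 5)*(o - 4)*(o^2 + 3*o) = o*(o - 5)*(o - 4)*(o + 3)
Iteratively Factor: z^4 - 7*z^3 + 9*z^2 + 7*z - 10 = (z - 1)*(z^3 - 6*z^2 + 3*z + 10) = (z - 2)*(z - 1)*(z^2 - 4*z - 5) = (z - 5)*(z - 2)*(z - 1)*(z + 1)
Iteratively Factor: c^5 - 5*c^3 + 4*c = (c - 1)*(c^4 + c^3 - 4*c^2 - 4*c) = (c - 2)*(c - 1)*(c^3 + 3*c^2 + 2*c) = (c - 2)*(c - 1)*(c + 2)*(c^2 + c) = c*(c - 2)*(c - 1)*(c + 2)*(c + 1)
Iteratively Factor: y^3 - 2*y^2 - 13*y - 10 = (y + 1)*(y^2 - 3*y - 10) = (y - 5)*(y + 1)*(y + 2)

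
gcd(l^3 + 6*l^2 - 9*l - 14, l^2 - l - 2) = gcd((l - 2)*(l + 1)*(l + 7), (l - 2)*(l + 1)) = l^2 - l - 2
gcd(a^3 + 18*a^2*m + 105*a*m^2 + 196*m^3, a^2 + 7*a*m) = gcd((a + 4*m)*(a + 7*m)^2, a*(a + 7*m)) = a + 7*m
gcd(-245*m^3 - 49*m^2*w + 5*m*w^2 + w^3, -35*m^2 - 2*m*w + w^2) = -35*m^2 - 2*m*w + w^2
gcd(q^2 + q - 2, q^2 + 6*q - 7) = q - 1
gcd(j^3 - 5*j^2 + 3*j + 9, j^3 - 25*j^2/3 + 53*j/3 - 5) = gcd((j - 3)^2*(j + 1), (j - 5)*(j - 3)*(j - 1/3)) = j - 3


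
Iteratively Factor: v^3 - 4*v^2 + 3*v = (v - 1)*(v^2 - 3*v) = v*(v - 1)*(v - 3)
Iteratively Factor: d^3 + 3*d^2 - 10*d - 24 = (d - 3)*(d^2 + 6*d + 8) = (d - 3)*(d + 4)*(d + 2)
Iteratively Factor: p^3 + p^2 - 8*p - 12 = (p + 2)*(p^2 - p - 6) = (p - 3)*(p + 2)*(p + 2)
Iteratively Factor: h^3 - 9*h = (h)*(h^2 - 9) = h*(h - 3)*(h + 3)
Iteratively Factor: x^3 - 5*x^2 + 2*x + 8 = (x - 4)*(x^2 - x - 2) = (x - 4)*(x + 1)*(x - 2)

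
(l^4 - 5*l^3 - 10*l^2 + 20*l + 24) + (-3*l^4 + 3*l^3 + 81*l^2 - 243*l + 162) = -2*l^4 - 2*l^3 + 71*l^2 - 223*l + 186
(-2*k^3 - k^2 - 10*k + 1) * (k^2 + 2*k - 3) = -2*k^5 - 5*k^4 - 6*k^3 - 16*k^2 + 32*k - 3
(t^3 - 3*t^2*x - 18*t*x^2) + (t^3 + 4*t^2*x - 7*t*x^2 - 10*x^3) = 2*t^3 + t^2*x - 25*t*x^2 - 10*x^3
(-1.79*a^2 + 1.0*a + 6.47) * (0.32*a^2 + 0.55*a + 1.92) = -0.5728*a^4 - 0.6645*a^3 - 0.8164*a^2 + 5.4785*a + 12.4224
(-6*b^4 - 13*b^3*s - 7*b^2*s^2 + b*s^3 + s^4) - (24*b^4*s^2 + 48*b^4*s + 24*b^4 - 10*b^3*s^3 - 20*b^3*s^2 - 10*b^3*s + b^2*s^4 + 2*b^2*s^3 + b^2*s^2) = -24*b^4*s^2 - 48*b^4*s - 30*b^4 + 10*b^3*s^3 + 20*b^3*s^2 - 3*b^3*s - b^2*s^4 - 2*b^2*s^3 - 8*b^2*s^2 + b*s^3 + s^4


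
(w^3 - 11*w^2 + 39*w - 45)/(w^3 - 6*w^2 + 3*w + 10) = (w^2 - 6*w + 9)/(w^2 - w - 2)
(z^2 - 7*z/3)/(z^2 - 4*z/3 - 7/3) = z/(z + 1)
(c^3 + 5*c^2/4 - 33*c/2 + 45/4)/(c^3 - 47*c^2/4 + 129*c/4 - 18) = (c + 5)/(c - 8)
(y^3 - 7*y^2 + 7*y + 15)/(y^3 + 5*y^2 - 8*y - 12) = (y^2 - 8*y + 15)/(y^2 + 4*y - 12)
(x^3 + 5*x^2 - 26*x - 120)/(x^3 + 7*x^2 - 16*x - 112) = (x^2 + x - 30)/(x^2 + 3*x - 28)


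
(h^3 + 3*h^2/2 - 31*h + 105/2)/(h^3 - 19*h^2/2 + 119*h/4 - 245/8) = 4*(h^2 + 4*h - 21)/(4*h^2 - 28*h + 49)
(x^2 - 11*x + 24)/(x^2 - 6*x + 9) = (x - 8)/(x - 3)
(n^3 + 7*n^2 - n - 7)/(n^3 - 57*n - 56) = (n - 1)/(n - 8)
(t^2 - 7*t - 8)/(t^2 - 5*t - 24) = (t + 1)/(t + 3)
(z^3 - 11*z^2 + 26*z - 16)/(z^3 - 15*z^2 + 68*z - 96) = (z^2 - 3*z + 2)/(z^2 - 7*z + 12)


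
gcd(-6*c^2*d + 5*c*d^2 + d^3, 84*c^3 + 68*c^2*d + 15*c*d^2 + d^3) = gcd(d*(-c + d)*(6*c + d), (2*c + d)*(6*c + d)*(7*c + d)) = 6*c + d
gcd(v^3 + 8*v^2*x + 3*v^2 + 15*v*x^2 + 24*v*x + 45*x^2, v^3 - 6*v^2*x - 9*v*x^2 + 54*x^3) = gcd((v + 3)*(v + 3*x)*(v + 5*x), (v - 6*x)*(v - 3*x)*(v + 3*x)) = v + 3*x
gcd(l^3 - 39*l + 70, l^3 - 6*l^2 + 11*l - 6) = l - 2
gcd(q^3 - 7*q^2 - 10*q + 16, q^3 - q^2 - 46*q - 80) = q^2 - 6*q - 16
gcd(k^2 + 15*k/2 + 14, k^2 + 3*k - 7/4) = k + 7/2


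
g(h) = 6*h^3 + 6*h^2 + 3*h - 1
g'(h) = 18*h^2 + 12*h + 3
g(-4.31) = -382.85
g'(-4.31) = 285.65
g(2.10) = 87.33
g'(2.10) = 107.58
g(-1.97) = -29.50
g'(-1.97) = 49.22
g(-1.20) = -6.33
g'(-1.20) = 14.52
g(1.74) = 53.99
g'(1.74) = 78.38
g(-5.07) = -643.92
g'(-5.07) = 404.85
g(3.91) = 461.12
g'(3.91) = 325.11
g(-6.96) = -1754.15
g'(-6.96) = 791.43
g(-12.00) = -9541.00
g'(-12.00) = 2451.00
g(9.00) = 4886.00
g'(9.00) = 1569.00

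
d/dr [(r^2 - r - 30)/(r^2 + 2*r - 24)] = 3*(r^2 + 4*r + 28)/(r^4 + 4*r^3 - 44*r^2 - 96*r + 576)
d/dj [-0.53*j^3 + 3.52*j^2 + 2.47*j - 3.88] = -1.59*j^2 + 7.04*j + 2.47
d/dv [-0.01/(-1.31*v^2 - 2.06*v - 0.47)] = (-0.0262*v - 0.0206)/(1.31*v^2 + 2.06*v + 0.47)^2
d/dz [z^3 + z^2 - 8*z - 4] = 3*z^2 + 2*z - 8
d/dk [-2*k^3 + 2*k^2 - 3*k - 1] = -6*k^2 + 4*k - 3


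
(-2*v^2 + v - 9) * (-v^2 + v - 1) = 2*v^4 - 3*v^3 + 12*v^2 - 10*v + 9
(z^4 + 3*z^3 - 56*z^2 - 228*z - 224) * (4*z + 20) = 4*z^5 + 32*z^4 - 164*z^3 - 2032*z^2 - 5456*z - 4480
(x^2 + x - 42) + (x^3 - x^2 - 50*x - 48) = x^3 - 49*x - 90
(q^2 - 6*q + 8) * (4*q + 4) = 4*q^3 - 20*q^2 + 8*q + 32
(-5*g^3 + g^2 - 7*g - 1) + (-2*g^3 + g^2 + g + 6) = -7*g^3 + 2*g^2 - 6*g + 5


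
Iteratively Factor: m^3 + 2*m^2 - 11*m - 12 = (m + 1)*(m^2 + m - 12) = (m - 3)*(m + 1)*(m + 4)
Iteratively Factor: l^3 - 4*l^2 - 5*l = (l)*(l^2 - 4*l - 5) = l*(l + 1)*(l - 5)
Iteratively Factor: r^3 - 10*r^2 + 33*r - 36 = (r - 3)*(r^2 - 7*r + 12) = (r - 4)*(r - 3)*(r - 3)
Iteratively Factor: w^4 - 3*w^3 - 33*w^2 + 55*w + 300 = (w + 3)*(w^3 - 6*w^2 - 15*w + 100) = (w - 5)*(w + 3)*(w^2 - w - 20) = (w - 5)^2*(w + 3)*(w + 4)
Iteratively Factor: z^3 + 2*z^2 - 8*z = (z + 4)*(z^2 - 2*z) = (z - 2)*(z + 4)*(z)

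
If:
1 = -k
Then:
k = -1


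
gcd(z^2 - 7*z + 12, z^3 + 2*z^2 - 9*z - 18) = z - 3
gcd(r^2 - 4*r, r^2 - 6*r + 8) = r - 4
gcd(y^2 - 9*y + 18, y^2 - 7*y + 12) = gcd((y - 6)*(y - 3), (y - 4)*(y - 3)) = y - 3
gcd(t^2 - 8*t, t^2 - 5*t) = t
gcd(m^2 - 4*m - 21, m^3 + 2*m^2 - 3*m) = m + 3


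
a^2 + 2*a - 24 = (a - 4)*(a + 6)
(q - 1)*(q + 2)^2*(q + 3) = q^4 + 6*q^3 + 9*q^2 - 4*q - 12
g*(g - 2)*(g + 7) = g^3 + 5*g^2 - 14*g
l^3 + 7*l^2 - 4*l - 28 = (l - 2)*(l + 2)*(l + 7)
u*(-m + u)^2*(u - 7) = m^2*u^2 - 7*m^2*u - 2*m*u^3 + 14*m*u^2 + u^4 - 7*u^3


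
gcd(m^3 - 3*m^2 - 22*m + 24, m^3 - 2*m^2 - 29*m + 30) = m^2 - 7*m + 6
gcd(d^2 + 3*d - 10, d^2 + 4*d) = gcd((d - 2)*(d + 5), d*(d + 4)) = 1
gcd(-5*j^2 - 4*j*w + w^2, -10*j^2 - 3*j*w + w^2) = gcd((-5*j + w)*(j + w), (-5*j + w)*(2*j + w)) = -5*j + w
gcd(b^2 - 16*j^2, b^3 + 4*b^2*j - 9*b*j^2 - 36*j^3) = b + 4*j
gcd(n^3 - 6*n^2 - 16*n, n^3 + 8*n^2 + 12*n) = n^2 + 2*n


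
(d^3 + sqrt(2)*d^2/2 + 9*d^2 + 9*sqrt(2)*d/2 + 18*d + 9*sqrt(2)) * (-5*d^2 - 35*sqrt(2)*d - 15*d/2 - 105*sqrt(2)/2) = -5*d^5 - 75*sqrt(2)*d^4/2 - 105*d^4/2 - 1575*sqrt(2)*d^3/4 - 385*d^3/2 - 4725*sqrt(2)*d^2/4 - 1005*d^2/2 - 2025*sqrt(2)*d/2 - 2205*d/2 - 945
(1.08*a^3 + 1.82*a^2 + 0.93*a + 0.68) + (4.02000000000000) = 1.08*a^3 + 1.82*a^2 + 0.93*a + 4.7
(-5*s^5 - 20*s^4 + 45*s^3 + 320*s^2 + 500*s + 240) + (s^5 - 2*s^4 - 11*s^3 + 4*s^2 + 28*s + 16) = -4*s^5 - 22*s^4 + 34*s^3 + 324*s^2 + 528*s + 256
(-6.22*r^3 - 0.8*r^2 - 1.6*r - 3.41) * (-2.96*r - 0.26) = 18.4112*r^4 + 3.9852*r^3 + 4.944*r^2 + 10.5096*r + 0.8866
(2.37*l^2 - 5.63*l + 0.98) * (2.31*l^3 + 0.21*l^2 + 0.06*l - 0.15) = 5.4747*l^5 - 12.5076*l^4 + 1.2237*l^3 - 0.4875*l^2 + 0.9033*l - 0.147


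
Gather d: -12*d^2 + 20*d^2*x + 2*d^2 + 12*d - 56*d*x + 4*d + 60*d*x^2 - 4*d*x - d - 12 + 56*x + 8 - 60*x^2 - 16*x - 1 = d^2*(20*x - 10) + d*(60*x^2 - 60*x + 15) - 60*x^2 + 40*x - 5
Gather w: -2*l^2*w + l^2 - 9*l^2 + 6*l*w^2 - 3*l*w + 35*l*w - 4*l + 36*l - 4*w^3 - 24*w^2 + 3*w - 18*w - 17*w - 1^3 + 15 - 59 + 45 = -8*l^2 + 32*l - 4*w^3 + w^2*(6*l - 24) + w*(-2*l^2 + 32*l - 32)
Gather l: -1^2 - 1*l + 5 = 4 - l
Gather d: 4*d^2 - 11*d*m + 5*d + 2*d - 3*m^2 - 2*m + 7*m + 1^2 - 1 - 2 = 4*d^2 + d*(7 - 11*m) - 3*m^2 + 5*m - 2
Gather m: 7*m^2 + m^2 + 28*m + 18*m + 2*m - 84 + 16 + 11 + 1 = 8*m^2 + 48*m - 56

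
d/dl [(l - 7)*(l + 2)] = 2*l - 5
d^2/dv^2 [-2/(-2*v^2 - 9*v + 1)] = 4*(-4*v^2 - 18*v + (4*v + 9)^2 + 2)/(2*v^2 + 9*v - 1)^3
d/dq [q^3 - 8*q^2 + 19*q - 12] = 3*q^2 - 16*q + 19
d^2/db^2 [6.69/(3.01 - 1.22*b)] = -19.914792/(1.22*b - 3.01)^3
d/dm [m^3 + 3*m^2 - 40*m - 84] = 3*m^2 + 6*m - 40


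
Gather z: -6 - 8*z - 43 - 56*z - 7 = -64*z - 56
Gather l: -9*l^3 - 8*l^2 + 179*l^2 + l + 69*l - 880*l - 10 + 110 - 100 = -9*l^3 + 171*l^2 - 810*l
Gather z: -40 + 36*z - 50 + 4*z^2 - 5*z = 4*z^2 + 31*z - 90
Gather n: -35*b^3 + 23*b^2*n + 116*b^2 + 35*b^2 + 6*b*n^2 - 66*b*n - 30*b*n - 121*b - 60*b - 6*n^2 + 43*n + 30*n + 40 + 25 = -35*b^3 + 151*b^2 - 181*b + n^2*(6*b - 6) + n*(23*b^2 - 96*b + 73) + 65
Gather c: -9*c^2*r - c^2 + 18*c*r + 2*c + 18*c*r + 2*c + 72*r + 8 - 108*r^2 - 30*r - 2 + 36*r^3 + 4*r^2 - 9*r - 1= c^2*(-9*r - 1) + c*(36*r + 4) + 36*r^3 - 104*r^2 + 33*r + 5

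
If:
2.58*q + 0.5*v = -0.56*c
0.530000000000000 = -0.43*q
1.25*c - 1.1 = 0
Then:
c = 0.88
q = -1.23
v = 5.37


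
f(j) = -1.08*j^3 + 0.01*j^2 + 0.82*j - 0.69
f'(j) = -3.24*j^2 + 0.02*j + 0.82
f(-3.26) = 34.16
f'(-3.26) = -33.68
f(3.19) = -33.03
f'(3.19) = -32.09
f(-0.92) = -0.59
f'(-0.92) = -1.94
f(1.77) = -5.20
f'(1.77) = -9.30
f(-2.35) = 11.45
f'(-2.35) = -17.12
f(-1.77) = 3.88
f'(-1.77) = -9.37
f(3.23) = -34.33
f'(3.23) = -32.92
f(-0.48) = -0.96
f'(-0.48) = 0.06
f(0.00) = -0.69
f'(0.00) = 0.82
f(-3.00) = 26.10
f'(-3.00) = -28.40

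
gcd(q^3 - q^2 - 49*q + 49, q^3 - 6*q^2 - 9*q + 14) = q^2 - 8*q + 7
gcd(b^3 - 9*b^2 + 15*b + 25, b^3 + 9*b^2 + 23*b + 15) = b + 1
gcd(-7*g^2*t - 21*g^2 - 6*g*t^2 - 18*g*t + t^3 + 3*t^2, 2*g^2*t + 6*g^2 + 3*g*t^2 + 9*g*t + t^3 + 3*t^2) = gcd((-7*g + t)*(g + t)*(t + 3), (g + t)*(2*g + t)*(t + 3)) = g*t + 3*g + t^2 + 3*t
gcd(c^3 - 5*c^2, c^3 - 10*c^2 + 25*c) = c^2 - 5*c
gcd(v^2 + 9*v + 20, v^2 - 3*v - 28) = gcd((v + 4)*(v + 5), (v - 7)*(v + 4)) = v + 4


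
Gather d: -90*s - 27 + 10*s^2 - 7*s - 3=10*s^2 - 97*s - 30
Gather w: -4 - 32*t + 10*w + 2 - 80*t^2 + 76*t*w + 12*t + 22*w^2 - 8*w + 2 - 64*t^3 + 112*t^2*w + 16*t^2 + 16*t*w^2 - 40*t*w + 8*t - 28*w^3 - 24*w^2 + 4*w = -64*t^3 - 64*t^2 - 12*t - 28*w^3 + w^2*(16*t - 2) + w*(112*t^2 + 36*t + 6)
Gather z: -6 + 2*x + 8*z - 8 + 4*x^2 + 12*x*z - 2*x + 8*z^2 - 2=4*x^2 + 8*z^2 + z*(12*x + 8) - 16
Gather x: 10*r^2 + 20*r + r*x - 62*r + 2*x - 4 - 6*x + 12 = 10*r^2 - 42*r + x*(r - 4) + 8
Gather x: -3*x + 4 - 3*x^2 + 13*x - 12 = -3*x^2 + 10*x - 8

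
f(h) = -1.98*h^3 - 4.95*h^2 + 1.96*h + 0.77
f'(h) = -5.94*h^2 - 9.9*h + 1.96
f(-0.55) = -1.48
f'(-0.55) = 5.61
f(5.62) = -496.02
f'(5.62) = -241.29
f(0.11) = 0.92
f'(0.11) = 0.80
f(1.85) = -25.08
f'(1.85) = -36.68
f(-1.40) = -6.24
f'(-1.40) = 4.18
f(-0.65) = -2.05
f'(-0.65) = 5.89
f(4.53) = -275.99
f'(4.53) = -164.78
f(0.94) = -3.41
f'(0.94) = -12.59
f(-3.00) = 3.80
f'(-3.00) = -21.80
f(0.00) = 0.77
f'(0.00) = 1.96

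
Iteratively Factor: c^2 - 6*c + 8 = (c - 4)*(c - 2)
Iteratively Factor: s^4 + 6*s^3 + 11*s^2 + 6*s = (s + 3)*(s^3 + 3*s^2 + 2*s) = (s + 2)*(s + 3)*(s^2 + s) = s*(s + 2)*(s + 3)*(s + 1)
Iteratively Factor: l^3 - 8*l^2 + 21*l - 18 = (l - 3)*(l^2 - 5*l + 6) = (l - 3)^2*(l - 2)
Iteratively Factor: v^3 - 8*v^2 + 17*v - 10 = (v - 2)*(v^2 - 6*v + 5) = (v - 5)*(v - 2)*(v - 1)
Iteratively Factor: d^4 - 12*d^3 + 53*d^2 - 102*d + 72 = (d - 3)*(d^3 - 9*d^2 + 26*d - 24) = (d - 3)*(d - 2)*(d^2 - 7*d + 12) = (d - 3)^2*(d - 2)*(d - 4)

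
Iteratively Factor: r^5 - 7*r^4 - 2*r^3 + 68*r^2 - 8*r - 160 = (r - 4)*(r^4 - 3*r^3 - 14*r^2 + 12*r + 40) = (r - 4)*(r + 2)*(r^3 - 5*r^2 - 4*r + 20) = (r - 5)*(r - 4)*(r + 2)*(r^2 - 4) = (r - 5)*(r - 4)*(r - 2)*(r + 2)*(r + 2)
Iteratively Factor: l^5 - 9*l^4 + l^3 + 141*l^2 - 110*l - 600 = (l - 5)*(l^4 - 4*l^3 - 19*l^2 + 46*l + 120) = (l - 5)^2*(l^3 + l^2 - 14*l - 24) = (l - 5)^2*(l + 2)*(l^2 - l - 12) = (l - 5)^2*(l - 4)*(l + 2)*(l + 3)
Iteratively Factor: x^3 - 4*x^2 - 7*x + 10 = (x - 1)*(x^2 - 3*x - 10) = (x - 5)*(x - 1)*(x + 2)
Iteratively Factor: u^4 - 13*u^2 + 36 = (u + 3)*(u^3 - 3*u^2 - 4*u + 12) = (u + 2)*(u + 3)*(u^2 - 5*u + 6) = (u - 3)*(u + 2)*(u + 3)*(u - 2)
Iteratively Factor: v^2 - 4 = (v + 2)*(v - 2)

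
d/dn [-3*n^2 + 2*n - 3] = 2 - 6*n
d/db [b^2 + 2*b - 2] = 2*b + 2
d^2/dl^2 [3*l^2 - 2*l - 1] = 6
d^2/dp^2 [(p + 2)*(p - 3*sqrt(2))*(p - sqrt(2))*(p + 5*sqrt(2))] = 12*p^2 + 6*sqrt(2)*p + 12*p - 68 + 4*sqrt(2)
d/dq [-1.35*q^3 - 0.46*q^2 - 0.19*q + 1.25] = -4.05*q^2 - 0.92*q - 0.19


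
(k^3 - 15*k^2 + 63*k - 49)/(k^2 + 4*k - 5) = (k^2 - 14*k + 49)/(k + 5)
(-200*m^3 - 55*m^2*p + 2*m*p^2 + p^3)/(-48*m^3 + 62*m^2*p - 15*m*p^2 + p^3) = (25*m^2 + 10*m*p + p^2)/(6*m^2 - 7*m*p + p^2)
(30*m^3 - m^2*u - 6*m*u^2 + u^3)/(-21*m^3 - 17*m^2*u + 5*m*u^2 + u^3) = (-10*m^2 - 3*m*u + u^2)/(7*m^2 + 8*m*u + u^2)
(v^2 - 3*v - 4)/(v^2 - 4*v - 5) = (v - 4)/(v - 5)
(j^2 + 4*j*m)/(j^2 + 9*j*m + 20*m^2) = j/(j + 5*m)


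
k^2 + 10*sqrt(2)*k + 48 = (k + 4*sqrt(2))*(k + 6*sqrt(2))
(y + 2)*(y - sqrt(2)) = y^2 - sqrt(2)*y + 2*y - 2*sqrt(2)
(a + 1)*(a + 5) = a^2 + 6*a + 5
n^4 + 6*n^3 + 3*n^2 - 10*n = n*(n - 1)*(n + 2)*(n + 5)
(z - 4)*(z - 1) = z^2 - 5*z + 4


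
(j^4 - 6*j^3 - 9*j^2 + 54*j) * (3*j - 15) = 3*j^5 - 33*j^4 + 63*j^3 + 297*j^2 - 810*j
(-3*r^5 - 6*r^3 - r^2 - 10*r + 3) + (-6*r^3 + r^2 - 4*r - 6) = -3*r^5 - 12*r^3 - 14*r - 3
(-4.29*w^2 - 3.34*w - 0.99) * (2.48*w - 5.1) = -10.6392*w^3 + 13.5958*w^2 + 14.5788*w + 5.049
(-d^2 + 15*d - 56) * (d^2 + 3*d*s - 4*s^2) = -d^4 - 3*d^3*s + 15*d^3 + 4*d^2*s^2 + 45*d^2*s - 56*d^2 - 60*d*s^2 - 168*d*s + 224*s^2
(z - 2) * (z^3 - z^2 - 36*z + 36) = z^4 - 3*z^3 - 34*z^2 + 108*z - 72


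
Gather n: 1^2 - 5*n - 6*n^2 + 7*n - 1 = -6*n^2 + 2*n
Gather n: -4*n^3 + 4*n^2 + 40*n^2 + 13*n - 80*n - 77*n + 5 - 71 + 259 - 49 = -4*n^3 + 44*n^2 - 144*n + 144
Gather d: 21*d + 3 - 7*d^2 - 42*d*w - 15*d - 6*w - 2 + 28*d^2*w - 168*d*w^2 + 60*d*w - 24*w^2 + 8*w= d^2*(28*w - 7) + d*(-168*w^2 + 18*w + 6) - 24*w^2 + 2*w + 1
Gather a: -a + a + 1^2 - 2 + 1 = 0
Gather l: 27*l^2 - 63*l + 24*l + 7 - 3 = 27*l^2 - 39*l + 4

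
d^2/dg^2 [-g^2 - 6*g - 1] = -2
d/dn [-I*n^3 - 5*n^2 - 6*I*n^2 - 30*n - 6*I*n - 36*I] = -3*I*n^2 - 2*n*(5 + 6*I) - 30 - 6*I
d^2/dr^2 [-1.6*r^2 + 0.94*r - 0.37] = -3.20000000000000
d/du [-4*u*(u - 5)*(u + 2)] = -12*u^2 + 24*u + 40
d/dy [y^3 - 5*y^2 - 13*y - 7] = 3*y^2 - 10*y - 13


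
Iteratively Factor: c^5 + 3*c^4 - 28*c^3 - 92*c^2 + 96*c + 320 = (c - 5)*(c^4 + 8*c^3 + 12*c^2 - 32*c - 64) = (c - 5)*(c - 2)*(c^3 + 10*c^2 + 32*c + 32) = (c - 5)*(c - 2)*(c + 2)*(c^2 + 8*c + 16) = (c - 5)*(c - 2)*(c + 2)*(c + 4)*(c + 4)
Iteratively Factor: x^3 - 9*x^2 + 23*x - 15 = (x - 3)*(x^2 - 6*x + 5) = (x - 3)*(x - 1)*(x - 5)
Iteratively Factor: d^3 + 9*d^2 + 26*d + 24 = (d + 4)*(d^2 + 5*d + 6) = (d + 3)*(d + 4)*(d + 2)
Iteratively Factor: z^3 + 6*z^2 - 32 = (z - 2)*(z^2 + 8*z + 16) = (z - 2)*(z + 4)*(z + 4)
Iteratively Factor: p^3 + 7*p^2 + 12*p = (p + 4)*(p^2 + 3*p) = p*(p + 4)*(p + 3)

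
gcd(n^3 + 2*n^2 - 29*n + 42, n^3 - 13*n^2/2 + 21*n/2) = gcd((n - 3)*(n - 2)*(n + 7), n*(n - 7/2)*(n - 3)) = n - 3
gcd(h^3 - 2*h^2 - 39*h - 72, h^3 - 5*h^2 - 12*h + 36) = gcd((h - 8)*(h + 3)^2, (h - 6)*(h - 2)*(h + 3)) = h + 3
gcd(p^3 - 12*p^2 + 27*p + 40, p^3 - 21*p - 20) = p^2 - 4*p - 5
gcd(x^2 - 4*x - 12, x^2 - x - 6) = x + 2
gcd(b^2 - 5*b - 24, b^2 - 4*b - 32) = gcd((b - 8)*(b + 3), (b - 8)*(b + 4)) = b - 8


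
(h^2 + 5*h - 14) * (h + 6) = h^3 + 11*h^2 + 16*h - 84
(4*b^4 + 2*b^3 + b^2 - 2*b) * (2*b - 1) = 8*b^5 - 5*b^2 + 2*b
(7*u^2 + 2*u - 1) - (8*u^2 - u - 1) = -u^2 + 3*u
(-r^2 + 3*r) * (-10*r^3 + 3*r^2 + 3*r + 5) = 10*r^5 - 33*r^4 + 6*r^3 + 4*r^2 + 15*r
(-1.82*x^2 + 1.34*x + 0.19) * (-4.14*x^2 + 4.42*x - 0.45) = 7.5348*x^4 - 13.592*x^3 + 5.9552*x^2 + 0.2368*x - 0.0855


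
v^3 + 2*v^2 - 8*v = v*(v - 2)*(v + 4)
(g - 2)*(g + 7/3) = g^2 + g/3 - 14/3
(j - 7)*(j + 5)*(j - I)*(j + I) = j^4 - 2*j^3 - 34*j^2 - 2*j - 35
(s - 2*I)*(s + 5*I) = s^2 + 3*I*s + 10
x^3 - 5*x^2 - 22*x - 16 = (x - 8)*(x + 1)*(x + 2)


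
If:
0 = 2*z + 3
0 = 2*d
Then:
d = 0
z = -3/2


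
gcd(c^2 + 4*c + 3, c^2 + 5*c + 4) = c + 1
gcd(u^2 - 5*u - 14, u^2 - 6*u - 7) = u - 7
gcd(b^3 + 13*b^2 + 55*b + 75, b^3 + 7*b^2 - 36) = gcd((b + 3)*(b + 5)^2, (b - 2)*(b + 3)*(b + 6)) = b + 3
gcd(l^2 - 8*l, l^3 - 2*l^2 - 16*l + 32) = 1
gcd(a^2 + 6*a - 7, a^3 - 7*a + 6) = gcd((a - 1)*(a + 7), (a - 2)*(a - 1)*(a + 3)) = a - 1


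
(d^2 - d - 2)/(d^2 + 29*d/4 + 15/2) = 4*(d^2 - d - 2)/(4*d^2 + 29*d + 30)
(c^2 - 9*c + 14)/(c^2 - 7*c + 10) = (c - 7)/(c - 5)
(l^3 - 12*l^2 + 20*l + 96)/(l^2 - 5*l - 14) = (l^2 - 14*l + 48)/(l - 7)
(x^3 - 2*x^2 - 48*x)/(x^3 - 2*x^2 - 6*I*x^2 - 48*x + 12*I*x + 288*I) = x/(x - 6*I)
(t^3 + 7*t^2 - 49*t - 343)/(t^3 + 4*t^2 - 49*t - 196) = (t + 7)/(t + 4)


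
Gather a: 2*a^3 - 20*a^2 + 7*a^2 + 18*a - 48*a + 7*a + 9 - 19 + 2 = 2*a^3 - 13*a^2 - 23*a - 8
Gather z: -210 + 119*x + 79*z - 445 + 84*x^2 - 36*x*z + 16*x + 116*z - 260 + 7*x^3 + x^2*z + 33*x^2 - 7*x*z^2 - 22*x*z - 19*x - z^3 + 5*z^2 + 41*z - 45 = 7*x^3 + 117*x^2 + 116*x - z^3 + z^2*(5 - 7*x) + z*(x^2 - 58*x + 236) - 960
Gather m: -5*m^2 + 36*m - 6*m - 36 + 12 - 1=-5*m^2 + 30*m - 25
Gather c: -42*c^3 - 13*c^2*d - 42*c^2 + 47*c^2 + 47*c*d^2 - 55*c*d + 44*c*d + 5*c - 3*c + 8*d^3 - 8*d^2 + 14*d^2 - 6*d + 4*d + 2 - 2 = -42*c^3 + c^2*(5 - 13*d) + c*(47*d^2 - 11*d + 2) + 8*d^3 + 6*d^2 - 2*d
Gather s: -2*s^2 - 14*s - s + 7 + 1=-2*s^2 - 15*s + 8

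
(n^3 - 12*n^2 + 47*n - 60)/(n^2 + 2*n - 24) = (n^2 - 8*n + 15)/(n + 6)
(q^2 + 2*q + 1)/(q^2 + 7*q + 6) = (q + 1)/(q + 6)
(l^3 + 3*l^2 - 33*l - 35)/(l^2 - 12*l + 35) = (l^2 + 8*l + 7)/(l - 7)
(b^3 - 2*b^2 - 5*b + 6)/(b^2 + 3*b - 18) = (b^2 + b - 2)/(b + 6)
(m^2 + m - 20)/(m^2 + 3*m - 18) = (m^2 + m - 20)/(m^2 + 3*m - 18)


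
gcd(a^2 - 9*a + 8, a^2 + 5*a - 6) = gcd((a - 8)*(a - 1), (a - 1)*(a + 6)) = a - 1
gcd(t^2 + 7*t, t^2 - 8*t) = t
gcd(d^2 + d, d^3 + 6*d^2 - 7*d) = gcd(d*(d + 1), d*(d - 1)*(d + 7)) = d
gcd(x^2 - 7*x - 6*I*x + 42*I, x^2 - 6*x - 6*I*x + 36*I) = x - 6*I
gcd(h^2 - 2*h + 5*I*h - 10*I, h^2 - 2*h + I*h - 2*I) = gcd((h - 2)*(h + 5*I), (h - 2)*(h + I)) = h - 2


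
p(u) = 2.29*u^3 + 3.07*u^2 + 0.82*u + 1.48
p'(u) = 6.87*u^2 + 6.14*u + 0.82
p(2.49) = 57.91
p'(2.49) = 58.70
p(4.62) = 296.62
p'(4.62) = 175.82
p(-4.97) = -207.89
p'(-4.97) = 140.00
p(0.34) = 2.20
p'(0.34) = 3.70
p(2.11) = 38.39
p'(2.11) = 44.36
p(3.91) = 188.51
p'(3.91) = 129.86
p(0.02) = 1.50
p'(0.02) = 0.95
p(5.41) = 458.37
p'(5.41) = 235.11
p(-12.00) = -3523.40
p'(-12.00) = 916.42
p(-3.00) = -35.18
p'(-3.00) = 44.23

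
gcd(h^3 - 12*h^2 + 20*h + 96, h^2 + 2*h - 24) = 1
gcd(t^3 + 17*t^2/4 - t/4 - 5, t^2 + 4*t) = t + 4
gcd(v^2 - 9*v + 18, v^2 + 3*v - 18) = v - 3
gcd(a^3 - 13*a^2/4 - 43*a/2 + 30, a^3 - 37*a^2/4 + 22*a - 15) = a^2 - 29*a/4 + 15/2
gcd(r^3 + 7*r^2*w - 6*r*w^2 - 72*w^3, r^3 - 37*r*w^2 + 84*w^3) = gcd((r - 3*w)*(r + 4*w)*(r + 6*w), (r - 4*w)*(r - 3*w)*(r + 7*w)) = r - 3*w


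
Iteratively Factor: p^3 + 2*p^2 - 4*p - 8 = (p - 2)*(p^2 + 4*p + 4) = (p - 2)*(p + 2)*(p + 2)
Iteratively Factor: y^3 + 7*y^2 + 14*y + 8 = (y + 4)*(y^2 + 3*y + 2) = (y + 2)*(y + 4)*(y + 1)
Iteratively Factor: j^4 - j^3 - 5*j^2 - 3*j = (j - 3)*(j^3 + 2*j^2 + j) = (j - 3)*(j + 1)*(j^2 + j) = j*(j - 3)*(j + 1)*(j + 1)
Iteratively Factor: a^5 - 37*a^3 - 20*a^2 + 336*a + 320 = (a - 5)*(a^4 + 5*a^3 - 12*a^2 - 80*a - 64) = (a - 5)*(a + 4)*(a^3 + a^2 - 16*a - 16) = (a - 5)*(a - 4)*(a + 4)*(a^2 + 5*a + 4) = (a - 5)*(a - 4)*(a + 4)^2*(a + 1)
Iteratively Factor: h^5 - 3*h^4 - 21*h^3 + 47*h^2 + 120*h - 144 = (h - 1)*(h^4 - 2*h^3 - 23*h^2 + 24*h + 144) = (h - 1)*(h + 3)*(h^3 - 5*h^2 - 8*h + 48) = (h - 4)*(h - 1)*(h + 3)*(h^2 - h - 12) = (h - 4)^2*(h - 1)*(h + 3)*(h + 3)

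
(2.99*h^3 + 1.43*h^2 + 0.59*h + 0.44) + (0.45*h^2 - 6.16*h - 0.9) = 2.99*h^3 + 1.88*h^2 - 5.57*h - 0.46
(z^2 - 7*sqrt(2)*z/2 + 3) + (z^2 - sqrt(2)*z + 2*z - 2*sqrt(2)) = 2*z^2 - 9*sqrt(2)*z/2 + 2*z - 2*sqrt(2) + 3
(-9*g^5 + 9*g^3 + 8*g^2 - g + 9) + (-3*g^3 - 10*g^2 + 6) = -9*g^5 + 6*g^3 - 2*g^2 - g + 15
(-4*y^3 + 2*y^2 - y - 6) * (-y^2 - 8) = 4*y^5 - 2*y^4 + 33*y^3 - 10*y^2 + 8*y + 48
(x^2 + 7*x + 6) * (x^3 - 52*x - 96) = x^5 + 7*x^4 - 46*x^3 - 460*x^2 - 984*x - 576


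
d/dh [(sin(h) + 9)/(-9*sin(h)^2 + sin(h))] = 9*(18/tan(h) - cos(h)^3/sin(h)^2)/(9*sin(h) - 1)^2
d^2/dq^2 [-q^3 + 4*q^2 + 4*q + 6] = 8 - 6*q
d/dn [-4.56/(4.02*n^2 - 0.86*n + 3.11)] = (36.6624*n - 3.9216)/(4.02*n^2 - 0.86*n + 3.11)^2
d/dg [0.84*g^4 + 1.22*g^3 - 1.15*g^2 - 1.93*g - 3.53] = 3.36*g^3 + 3.66*g^2 - 2.3*g - 1.93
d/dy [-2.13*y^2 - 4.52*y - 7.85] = -4.26*y - 4.52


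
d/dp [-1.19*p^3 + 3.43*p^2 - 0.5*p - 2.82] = -3.57*p^2 + 6.86*p - 0.5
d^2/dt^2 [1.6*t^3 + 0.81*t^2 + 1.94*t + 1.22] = 9.6*t + 1.62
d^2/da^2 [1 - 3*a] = 0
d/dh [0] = 0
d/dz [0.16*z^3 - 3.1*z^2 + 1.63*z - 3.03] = 0.48*z^2 - 6.2*z + 1.63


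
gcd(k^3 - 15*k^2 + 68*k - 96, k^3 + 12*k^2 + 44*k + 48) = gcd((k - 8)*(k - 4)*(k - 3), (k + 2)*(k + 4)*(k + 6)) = 1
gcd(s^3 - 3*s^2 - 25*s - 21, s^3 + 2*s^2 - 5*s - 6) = s^2 + 4*s + 3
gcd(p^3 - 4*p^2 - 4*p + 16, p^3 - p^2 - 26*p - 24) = 1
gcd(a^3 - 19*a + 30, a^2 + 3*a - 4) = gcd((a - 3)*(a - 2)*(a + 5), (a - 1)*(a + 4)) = 1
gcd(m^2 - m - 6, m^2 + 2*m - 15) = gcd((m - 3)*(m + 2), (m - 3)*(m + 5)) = m - 3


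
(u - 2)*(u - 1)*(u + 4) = u^3 + u^2 - 10*u + 8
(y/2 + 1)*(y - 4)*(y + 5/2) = y^3/2 + y^2/4 - 13*y/2 - 10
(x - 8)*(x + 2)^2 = x^3 - 4*x^2 - 28*x - 32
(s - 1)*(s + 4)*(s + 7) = s^3 + 10*s^2 + 17*s - 28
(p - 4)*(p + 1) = p^2 - 3*p - 4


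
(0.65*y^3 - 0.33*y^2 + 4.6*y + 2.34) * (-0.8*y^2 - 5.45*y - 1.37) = -0.52*y^5 - 3.2785*y^4 - 2.772*y^3 - 26.4899*y^2 - 19.055*y - 3.2058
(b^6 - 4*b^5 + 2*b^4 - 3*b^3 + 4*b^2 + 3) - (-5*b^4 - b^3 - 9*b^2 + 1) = b^6 - 4*b^5 + 7*b^4 - 2*b^3 + 13*b^2 + 2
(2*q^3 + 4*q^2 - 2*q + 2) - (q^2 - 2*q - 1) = 2*q^3 + 3*q^2 + 3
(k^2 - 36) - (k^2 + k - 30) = -k - 6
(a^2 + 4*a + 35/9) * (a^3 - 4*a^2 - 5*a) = a^5 - 154*a^3/9 - 320*a^2/9 - 175*a/9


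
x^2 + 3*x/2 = x*(x + 3/2)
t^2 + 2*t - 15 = (t - 3)*(t + 5)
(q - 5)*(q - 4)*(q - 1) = q^3 - 10*q^2 + 29*q - 20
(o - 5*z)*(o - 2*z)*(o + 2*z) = o^3 - 5*o^2*z - 4*o*z^2 + 20*z^3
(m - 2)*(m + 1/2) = m^2 - 3*m/2 - 1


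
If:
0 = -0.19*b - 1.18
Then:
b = -6.21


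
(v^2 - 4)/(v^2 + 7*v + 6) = (v^2 - 4)/(v^2 + 7*v + 6)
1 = 1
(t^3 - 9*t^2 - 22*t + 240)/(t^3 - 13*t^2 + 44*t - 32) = (t^2 - t - 30)/(t^2 - 5*t + 4)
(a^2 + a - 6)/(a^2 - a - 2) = (a + 3)/(a + 1)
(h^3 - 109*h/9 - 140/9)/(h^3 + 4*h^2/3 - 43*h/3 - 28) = (h + 5/3)/(h + 3)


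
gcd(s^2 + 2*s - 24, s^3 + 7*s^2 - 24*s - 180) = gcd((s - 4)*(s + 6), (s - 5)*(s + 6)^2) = s + 6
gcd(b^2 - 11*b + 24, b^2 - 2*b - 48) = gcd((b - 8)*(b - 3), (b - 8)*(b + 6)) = b - 8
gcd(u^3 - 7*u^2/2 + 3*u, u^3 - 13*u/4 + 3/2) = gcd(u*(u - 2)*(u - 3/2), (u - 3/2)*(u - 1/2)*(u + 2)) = u - 3/2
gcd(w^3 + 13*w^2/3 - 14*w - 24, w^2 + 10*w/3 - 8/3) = 1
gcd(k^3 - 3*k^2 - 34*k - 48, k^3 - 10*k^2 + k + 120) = k^2 - 5*k - 24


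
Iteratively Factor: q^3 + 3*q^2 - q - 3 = (q + 3)*(q^2 - 1) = (q + 1)*(q + 3)*(q - 1)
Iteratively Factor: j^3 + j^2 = (j + 1)*(j^2) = j*(j + 1)*(j)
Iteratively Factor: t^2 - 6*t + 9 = (t - 3)*(t - 3)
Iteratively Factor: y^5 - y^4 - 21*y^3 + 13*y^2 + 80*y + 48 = (y + 1)*(y^4 - 2*y^3 - 19*y^2 + 32*y + 48) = (y - 3)*(y + 1)*(y^3 + y^2 - 16*y - 16) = (y - 4)*(y - 3)*(y + 1)*(y^2 + 5*y + 4) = (y - 4)*(y - 3)*(y + 1)*(y + 4)*(y + 1)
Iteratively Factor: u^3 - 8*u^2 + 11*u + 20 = (u + 1)*(u^2 - 9*u + 20) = (u - 4)*(u + 1)*(u - 5)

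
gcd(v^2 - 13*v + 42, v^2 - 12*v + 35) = v - 7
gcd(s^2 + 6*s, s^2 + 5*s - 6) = s + 6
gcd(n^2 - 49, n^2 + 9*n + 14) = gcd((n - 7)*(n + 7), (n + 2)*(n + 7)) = n + 7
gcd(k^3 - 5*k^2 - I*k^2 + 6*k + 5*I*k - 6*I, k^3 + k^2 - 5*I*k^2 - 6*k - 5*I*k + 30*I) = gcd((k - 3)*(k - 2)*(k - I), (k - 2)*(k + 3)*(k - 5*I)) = k - 2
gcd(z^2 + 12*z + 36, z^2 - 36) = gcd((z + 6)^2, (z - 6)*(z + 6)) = z + 6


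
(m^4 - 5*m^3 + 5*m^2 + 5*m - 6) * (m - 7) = m^5 - 12*m^4 + 40*m^3 - 30*m^2 - 41*m + 42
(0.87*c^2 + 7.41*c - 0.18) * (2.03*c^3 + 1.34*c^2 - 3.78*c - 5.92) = 1.7661*c^5 + 16.2081*c^4 + 6.2754*c^3 - 33.4014*c^2 - 43.1868*c + 1.0656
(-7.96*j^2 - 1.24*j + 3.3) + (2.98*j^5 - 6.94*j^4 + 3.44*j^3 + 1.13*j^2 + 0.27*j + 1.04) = 2.98*j^5 - 6.94*j^4 + 3.44*j^3 - 6.83*j^2 - 0.97*j + 4.34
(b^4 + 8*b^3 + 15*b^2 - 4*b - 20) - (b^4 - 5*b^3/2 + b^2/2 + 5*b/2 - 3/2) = 21*b^3/2 + 29*b^2/2 - 13*b/2 - 37/2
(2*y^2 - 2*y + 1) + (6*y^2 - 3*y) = 8*y^2 - 5*y + 1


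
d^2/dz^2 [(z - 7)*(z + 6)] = 2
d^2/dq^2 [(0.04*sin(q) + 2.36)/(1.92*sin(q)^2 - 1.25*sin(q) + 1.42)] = (-0.147456*sin(q)^5 - 34.895616*sin(q)^4 + 17.941248*sin(q)^3 + 74.17814*sin(q)^2 - 38.907992*sin(q) - 5.351608)/(7.077888*sin(q)^6 - 13.824*sin(q)^5 + 24.704064*sin(q)^4 - 22.401125*sin(q)^3 + 18.270714*sin(q)^2 - 7.5615*sin(q) + 2.863288)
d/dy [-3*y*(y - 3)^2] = 9*(1 - y)*(y - 3)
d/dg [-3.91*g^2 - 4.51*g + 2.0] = -7.82*g - 4.51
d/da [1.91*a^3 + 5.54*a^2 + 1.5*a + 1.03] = 5.73*a^2 + 11.08*a + 1.5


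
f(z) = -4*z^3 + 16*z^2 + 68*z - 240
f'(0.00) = 68.00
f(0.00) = -240.00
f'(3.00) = 56.00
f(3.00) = 0.00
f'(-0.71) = 39.23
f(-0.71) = -278.78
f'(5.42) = -111.08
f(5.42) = -38.30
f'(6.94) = -287.88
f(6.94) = -334.48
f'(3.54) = 30.90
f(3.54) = 23.78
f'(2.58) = 70.68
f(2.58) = -26.75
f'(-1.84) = -31.51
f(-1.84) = -286.03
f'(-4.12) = -267.53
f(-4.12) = 31.17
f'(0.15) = 72.53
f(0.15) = -229.45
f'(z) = -12*z^2 + 32*z + 68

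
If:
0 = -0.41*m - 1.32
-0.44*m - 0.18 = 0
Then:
No Solution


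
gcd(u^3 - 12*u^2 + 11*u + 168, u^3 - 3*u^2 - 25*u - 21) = u^2 - 4*u - 21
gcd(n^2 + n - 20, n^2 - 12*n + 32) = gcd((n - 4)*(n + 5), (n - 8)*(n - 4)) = n - 4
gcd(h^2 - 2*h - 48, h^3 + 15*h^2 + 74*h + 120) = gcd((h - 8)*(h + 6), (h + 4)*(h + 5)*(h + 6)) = h + 6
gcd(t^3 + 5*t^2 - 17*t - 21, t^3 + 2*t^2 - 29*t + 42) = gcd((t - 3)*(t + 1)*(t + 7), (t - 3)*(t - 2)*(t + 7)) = t^2 + 4*t - 21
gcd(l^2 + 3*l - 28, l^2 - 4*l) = l - 4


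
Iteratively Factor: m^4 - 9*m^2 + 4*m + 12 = (m - 2)*(m^3 + 2*m^2 - 5*m - 6) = (m - 2)*(m + 1)*(m^2 + m - 6) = (m - 2)*(m + 1)*(m + 3)*(m - 2)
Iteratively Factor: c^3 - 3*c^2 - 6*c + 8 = (c + 2)*(c^2 - 5*c + 4) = (c - 4)*(c + 2)*(c - 1)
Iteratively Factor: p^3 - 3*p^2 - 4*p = (p - 4)*(p^2 + p) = p*(p - 4)*(p + 1)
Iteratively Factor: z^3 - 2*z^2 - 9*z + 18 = (z - 2)*(z^2 - 9) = (z - 3)*(z - 2)*(z + 3)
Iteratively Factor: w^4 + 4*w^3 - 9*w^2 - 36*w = (w + 3)*(w^3 + w^2 - 12*w) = (w + 3)*(w + 4)*(w^2 - 3*w) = w*(w + 3)*(w + 4)*(w - 3)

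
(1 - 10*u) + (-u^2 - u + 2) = -u^2 - 11*u + 3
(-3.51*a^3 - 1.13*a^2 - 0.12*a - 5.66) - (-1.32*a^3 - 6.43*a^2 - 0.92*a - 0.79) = -2.19*a^3 + 5.3*a^2 + 0.8*a - 4.87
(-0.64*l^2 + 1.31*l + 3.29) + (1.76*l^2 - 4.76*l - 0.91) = 1.12*l^2 - 3.45*l + 2.38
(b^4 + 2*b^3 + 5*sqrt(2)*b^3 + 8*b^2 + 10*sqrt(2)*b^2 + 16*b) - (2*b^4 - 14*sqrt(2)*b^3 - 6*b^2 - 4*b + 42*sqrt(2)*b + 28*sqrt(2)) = -b^4 + 2*b^3 + 19*sqrt(2)*b^3 + 14*b^2 + 10*sqrt(2)*b^2 - 42*sqrt(2)*b + 20*b - 28*sqrt(2)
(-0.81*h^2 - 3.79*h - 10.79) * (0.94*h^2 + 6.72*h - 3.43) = -0.7614*h^4 - 9.0058*h^3 - 32.8331*h^2 - 59.5091*h + 37.0097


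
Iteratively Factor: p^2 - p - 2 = (p + 1)*(p - 2)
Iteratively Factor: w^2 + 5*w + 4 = (w + 1)*(w + 4)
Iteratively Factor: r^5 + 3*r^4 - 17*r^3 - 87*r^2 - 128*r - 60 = (r + 2)*(r^4 + r^3 - 19*r^2 - 49*r - 30) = (r + 2)^2*(r^3 - r^2 - 17*r - 15) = (r - 5)*(r + 2)^2*(r^2 + 4*r + 3) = (r - 5)*(r + 1)*(r + 2)^2*(r + 3)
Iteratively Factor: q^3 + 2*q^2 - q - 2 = (q - 1)*(q^2 + 3*q + 2) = (q - 1)*(q + 1)*(q + 2)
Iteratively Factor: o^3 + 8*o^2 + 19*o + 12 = (o + 1)*(o^2 + 7*o + 12) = (o + 1)*(o + 3)*(o + 4)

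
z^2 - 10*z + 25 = (z - 5)^2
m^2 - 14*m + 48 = (m - 8)*(m - 6)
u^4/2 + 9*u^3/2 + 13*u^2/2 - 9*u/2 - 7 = (u/2 + 1)*(u - 1)*(u + 1)*(u + 7)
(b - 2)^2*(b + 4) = b^3 - 12*b + 16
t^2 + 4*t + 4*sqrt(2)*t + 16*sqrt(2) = (t + 4)*(t + 4*sqrt(2))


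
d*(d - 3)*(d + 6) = d^3 + 3*d^2 - 18*d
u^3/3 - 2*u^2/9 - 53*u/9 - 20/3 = (u/3 + 1)*(u - 5)*(u + 4/3)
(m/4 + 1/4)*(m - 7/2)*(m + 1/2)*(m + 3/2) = m^4/4 - m^3/8 - 31*m^2/16 - 71*m/32 - 21/32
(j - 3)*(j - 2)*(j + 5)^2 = j^4 + 5*j^3 - 19*j^2 - 65*j + 150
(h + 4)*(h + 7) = h^2 + 11*h + 28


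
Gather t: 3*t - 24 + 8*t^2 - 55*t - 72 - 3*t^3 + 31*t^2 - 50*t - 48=-3*t^3 + 39*t^2 - 102*t - 144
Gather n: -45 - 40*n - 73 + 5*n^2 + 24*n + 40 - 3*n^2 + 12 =2*n^2 - 16*n - 66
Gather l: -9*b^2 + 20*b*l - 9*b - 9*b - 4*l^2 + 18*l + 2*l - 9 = -9*b^2 - 18*b - 4*l^2 + l*(20*b + 20) - 9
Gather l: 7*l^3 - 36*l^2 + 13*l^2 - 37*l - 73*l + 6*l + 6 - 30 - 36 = 7*l^3 - 23*l^2 - 104*l - 60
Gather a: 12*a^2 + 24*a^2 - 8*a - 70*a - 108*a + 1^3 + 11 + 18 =36*a^2 - 186*a + 30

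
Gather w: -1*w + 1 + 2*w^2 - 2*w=2*w^2 - 3*w + 1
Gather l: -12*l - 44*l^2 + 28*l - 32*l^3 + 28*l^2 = -32*l^3 - 16*l^2 + 16*l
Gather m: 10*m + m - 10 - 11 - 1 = 11*m - 22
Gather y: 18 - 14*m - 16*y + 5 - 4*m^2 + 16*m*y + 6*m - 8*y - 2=-4*m^2 - 8*m + y*(16*m - 24) + 21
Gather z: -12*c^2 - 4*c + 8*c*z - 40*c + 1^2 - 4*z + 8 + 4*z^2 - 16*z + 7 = -12*c^2 - 44*c + 4*z^2 + z*(8*c - 20) + 16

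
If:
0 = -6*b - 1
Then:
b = -1/6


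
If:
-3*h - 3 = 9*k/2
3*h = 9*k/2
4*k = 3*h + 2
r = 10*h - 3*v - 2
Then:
No Solution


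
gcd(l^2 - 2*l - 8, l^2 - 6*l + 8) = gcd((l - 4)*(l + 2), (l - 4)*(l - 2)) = l - 4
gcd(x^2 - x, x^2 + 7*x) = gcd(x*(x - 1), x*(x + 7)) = x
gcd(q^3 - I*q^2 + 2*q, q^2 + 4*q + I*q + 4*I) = q + I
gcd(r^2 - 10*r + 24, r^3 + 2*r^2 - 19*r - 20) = r - 4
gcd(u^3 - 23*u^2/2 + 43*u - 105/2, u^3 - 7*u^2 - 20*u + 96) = u - 3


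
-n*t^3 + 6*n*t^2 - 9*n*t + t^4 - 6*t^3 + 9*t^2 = t*(-n + t)*(t - 3)^2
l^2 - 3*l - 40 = (l - 8)*(l + 5)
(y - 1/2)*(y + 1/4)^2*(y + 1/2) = y^4 + y^3/2 - 3*y^2/16 - y/8 - 1/64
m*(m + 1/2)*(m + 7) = m^3 + 15*m^2/2 + 7*m/2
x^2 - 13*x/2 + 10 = (x - 4)*(x - 5/2)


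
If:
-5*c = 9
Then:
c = -9/5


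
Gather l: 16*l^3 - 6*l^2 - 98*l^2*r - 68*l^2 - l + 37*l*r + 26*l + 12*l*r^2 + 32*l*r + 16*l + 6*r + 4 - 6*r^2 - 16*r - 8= 16*l^3 + l^2*(-98*r - 74) + l*(12*r^2 + 69*r + 41) - 6*r^2 - 10*r - 4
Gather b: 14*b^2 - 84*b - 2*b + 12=14*b^2 - 86*b + 12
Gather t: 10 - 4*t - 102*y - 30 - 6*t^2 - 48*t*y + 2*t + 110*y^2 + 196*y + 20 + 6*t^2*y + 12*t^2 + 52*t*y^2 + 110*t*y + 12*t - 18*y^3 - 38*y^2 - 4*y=t^2*(6*y + 6) + t*(52*y^2 + 62*y + 10) - 18*y^3 + 72*y^2 + 90*y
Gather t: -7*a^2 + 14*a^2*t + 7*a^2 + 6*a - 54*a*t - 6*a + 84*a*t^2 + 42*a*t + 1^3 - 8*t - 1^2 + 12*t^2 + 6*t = t^2*(84*a + 12) + t*(14*a^2 - 12*a - 2)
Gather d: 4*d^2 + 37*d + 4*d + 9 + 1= 4*d^2 + 41*d + 10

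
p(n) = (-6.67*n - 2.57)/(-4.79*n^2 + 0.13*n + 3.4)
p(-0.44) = 0.15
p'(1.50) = -2.54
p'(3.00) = -0.25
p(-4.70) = -0.28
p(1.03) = 6.10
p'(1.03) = -34.06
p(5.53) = 0.28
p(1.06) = 5.23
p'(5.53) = -0.06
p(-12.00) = -0.11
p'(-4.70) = -0.06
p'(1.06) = -24.80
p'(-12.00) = -0.01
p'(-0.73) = -37.79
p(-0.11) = -0.55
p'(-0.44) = -3.03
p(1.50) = 1.75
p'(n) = (-6.67*n - 2.57)*(9.58*n - 0.13)/(-4.79*n^2 + 0.13*n + 3.4)^2 - 6.67/(-4.79*n^2 + 0.13*n + 3.4) = (31.9493*n^2 - 0.8671*n - (6.67*n + 2.57)*(9.58*n - 0.13) - 22.678)/(-4.79*n^2 + 0.13*n + 3.4)^2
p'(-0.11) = -1.81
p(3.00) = 0.57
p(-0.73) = 3.06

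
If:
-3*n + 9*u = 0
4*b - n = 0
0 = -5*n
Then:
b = 0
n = 0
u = 0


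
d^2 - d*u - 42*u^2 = (d - 7*u)*(d + 6*u)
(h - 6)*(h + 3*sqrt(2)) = h^2 - 6*h + 3*sqrt(2)*h - 18*sqrt(2)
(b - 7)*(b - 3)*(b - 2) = b^3 - 12*b^2 + 41*b - 42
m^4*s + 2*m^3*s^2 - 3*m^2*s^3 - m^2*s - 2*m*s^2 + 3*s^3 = (m - 1)*(m - s)*(m + 3*s)*(m*s + s)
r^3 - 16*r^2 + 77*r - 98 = (r - 7)^2*(r - 2)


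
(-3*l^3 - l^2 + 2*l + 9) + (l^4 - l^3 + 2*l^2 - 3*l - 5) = l^4 - 4*l^3 + l^2 - l + 4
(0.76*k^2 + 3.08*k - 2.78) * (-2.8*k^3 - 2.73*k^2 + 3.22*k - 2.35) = -2.128*k^5 - 10.6988*k^4 + 1.8228*k^3 + 15.721*k^2 - 16.1896*k + 6.533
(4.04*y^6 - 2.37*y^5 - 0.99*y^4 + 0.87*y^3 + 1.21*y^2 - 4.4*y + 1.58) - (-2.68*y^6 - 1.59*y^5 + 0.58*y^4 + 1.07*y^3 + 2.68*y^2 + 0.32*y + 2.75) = 6.72*y^6 - 0.78*y^5 - 1.57*y^4 - 0.2*y^3 - 1.47*y^2 - 4.72*y - 1.17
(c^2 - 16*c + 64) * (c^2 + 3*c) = c^4 - 13*c^3 + 16*c^2 + 192*c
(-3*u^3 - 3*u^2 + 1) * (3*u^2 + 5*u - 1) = -9*u^5 - 24*u^4 - 12*u^3 + 6*u^2 + 5*u - 1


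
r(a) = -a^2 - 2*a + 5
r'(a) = -2*a - 2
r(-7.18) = -32.19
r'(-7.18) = 12.36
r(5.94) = -42.16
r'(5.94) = -13.88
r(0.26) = 4.41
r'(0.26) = -2.52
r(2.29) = -4.82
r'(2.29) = -6.58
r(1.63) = -0.92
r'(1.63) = -5.26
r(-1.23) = 5.95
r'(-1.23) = 0.46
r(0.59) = 3.47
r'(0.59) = -3.18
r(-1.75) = 5.44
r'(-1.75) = 1.50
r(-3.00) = 2.00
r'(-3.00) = 4.00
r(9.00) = -94.00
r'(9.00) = -20.00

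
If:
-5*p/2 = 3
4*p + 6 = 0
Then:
No Solution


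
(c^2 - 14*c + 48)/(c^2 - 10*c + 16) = (c - 6)/(c - 2)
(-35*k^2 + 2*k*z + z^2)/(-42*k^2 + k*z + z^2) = (-5*k + z)/(-6*k + z)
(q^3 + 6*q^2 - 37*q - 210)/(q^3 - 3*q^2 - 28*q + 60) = (q + 7)/(q - 2)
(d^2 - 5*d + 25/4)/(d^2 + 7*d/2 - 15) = (d - 5/2)/(d + 6)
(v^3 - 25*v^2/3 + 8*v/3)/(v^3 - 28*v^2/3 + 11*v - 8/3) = v/(v - 1)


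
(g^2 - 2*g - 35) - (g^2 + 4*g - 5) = -6*g - 30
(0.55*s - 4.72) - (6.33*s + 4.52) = -5.78*s - 9.24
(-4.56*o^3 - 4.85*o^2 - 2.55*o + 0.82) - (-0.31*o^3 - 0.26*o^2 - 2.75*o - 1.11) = -4.25*o^3 - 4.59*o^2 + 0.2*o + 1.93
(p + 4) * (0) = 0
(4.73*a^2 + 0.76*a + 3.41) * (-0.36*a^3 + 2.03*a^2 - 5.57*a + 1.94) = -1.7028*a^5 + 9.3283*a^4 - 26.0309*a^3 + 11.8653*a^2 - 17.5193*a + 6.6154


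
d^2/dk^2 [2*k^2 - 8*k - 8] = 4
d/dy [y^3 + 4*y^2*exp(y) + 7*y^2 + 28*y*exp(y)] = 4*y^2*exp(y) + 3*y^2 + 36*y*exp(y) + 14*y + 28*exp(y)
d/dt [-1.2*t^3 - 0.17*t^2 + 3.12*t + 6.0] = -3.6*t^2 - 0.34*t + 3.12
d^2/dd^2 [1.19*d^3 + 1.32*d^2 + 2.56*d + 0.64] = 7.14*d + 2.64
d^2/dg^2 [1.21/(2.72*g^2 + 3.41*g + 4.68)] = (-17.904128*g^2 - 22.445984*g + 1.21*(5.44*g + 3.41)*(10.88*g + 6.82) - 30.805632)/(2.72*g^2 + 3.41*g + 4.68)^3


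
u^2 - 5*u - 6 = (u - 6)*(u + 1)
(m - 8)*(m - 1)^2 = m^3 - 10*m^2 + 17*m - 8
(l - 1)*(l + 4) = l^2 + 3*l - 4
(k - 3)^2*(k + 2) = k^3 - 4*k^2 - 3*k + 18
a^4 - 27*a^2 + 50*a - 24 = (a - 4)*(a - 1)^2*(a + 6)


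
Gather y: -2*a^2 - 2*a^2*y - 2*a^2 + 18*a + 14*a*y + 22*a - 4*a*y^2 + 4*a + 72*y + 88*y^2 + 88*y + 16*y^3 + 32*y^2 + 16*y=-4*a^2 + 44*a + 16*y^3 + y^2*(120 - 4*a) + y*(-2*a^2 + 14*a + 176)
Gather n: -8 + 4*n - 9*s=4*n - 9*s - 8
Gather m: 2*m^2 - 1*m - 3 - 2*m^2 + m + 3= 0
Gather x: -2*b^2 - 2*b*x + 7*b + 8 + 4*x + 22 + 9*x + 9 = -2*b^2 + 7*b + x*(13 - 2*b) + 39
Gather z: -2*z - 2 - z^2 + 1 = -z^2 - 2*z - 1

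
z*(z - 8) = z^2 - 8*z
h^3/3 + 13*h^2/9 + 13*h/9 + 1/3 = (h/3 + 1)*(h + 1/3)*(h + 1)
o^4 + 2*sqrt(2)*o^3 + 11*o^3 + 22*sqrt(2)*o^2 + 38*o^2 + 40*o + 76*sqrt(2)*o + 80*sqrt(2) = (o + 2)*(o + 4)*(o + 5)*(o + 2*sqrt(2))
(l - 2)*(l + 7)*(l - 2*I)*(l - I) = l^4 + 5*l^3 - 3*I*l^3 - 16*l^2 - 15*I*l^2 - 10*l + 42*I*l + 28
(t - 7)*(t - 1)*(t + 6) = t^3 - 2*t^2 - 41*t + 42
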